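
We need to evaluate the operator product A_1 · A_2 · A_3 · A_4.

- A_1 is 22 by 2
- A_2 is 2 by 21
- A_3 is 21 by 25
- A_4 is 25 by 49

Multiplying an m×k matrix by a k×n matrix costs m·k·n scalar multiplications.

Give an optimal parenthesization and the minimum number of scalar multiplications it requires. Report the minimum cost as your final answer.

Adjacent pairs: A_1A_2 = 22·2·21 = 924; A_2A_3 = 2·21·25 = 1050; A_3A_4 = 21·25·49 = 25725.
Length 3: A_1..A_3: k=1: 0+1050+22·2·25=2150; k=2: 924+0+22·21·25=12474 → min 2150 | A_2..A_4: k=2: 0+25725+2·21·49=27783; k=3: 1050+0+2·25·49=3500 → min 3500.
Length 4: A_1..A_4: k=1: 0+3500+22·2·49=5656; k=2: 924+25725+22·21·49=49287; k=3: 2150+0+22·25·49=29100 → min 5656.
Optimal parenthesization: (A_1 · ((A_2 · A_3) · A_4)) with cost 5656.

5656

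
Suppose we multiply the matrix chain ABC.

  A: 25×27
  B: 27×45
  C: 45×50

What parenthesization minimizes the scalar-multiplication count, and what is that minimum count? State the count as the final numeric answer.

86625

(A(BC)): cost 94500.
((AB)C): cost 86625.
Optimal: ((AB)C) with cost 86625.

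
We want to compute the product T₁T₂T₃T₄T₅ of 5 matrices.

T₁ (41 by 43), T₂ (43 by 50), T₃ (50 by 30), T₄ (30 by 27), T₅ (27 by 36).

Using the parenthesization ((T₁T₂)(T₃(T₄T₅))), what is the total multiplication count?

245110

(T₁T₂): 41×43 by 43×50 → 41×50, cost 41·43·50 = 88150
(T₄T₅): 30×27 by 27×36 → 30×36, cost 30·27·36 = 29160
(T₃(T₄T₅)): 50×30 by 30×36 → 50×36, cost 50·30·36 = 54000; cumulative 83160
((T₁T₂)(T₃(T₄T₅))): 41×50 by 50×36 → 41×36, cost 41·50·36 = 73800; cumulative 245110
Total: 245110 scalar multiplications.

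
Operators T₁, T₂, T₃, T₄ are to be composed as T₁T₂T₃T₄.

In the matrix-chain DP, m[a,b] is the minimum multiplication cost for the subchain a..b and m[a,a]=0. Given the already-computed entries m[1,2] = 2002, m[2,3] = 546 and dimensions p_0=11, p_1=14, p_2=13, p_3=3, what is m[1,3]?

m[1,3] = min over k∈[1,2] of m[1,k]+m[k+1,3]+p_{0}·p_k·p_{3}.
k=1: 0 + 546 + 11·14·3 = 1008; k=2: 2002 + 0 + 11·13·3 = 2431.
Minimum: 1008 at k=1.

1008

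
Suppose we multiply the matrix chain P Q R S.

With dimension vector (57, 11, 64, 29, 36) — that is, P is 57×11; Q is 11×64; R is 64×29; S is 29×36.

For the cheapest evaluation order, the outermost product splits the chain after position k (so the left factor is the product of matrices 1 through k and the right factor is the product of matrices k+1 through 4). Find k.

Adjacent pairs: PQ = 57·11·64 = 40128; QR = 11·64·29 = 20416; RS = 64·29·36 = 66816.
Length 3: P..R: k=1: 0+20416+57·11·29=38599; k=2: 40128+0+57·64·29=145920 → min 38599 | Q..S: k=2: 0+66816+11·64·36=92160; k=3: 20416+0+11·29·36=31900 → min 31900.
Top-level splits: k=1: (P..P)·(Q..S) → 0+31900+57·11·36 = 54472; k=2: (P..Q)·(R..S) → 40128+66816+57·64·36 = 238272; k=3: (P..R)·(S..S) → 38599+0+57·29·36 = 98107.
Best split is after P, i.e. k = 1.

1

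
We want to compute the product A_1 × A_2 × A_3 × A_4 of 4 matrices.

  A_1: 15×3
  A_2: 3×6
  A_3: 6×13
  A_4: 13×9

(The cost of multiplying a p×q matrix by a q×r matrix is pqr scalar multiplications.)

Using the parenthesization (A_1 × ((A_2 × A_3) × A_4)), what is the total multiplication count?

(A_2 × A_3): 3×6 by 6×13 → 3×13, cost 3·6·13 = 234
((A_2 × A_3) × A_4): 3×13 by 13×9 → 3×9, cost 3·13·9 = 351; cumulative 585
(A_1 × ((A_2 × A_3) × A_4)): 15×3 by 3×9 → 15×9, cost 15·3·9 = 405; cumulative 990
Total: 990 scalar multiplications.

990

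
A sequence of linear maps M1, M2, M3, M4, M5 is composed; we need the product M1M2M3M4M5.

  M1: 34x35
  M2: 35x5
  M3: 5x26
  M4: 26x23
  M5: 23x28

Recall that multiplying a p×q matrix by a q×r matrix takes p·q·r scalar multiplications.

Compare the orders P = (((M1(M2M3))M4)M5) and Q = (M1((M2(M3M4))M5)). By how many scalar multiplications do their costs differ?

Order P = (((M1(M2M3))M4)M5): (M2M3): 35×5 by 5×26 → 35×26, cost 35·5·26 = 4550; (M1(M2M3)): 34×35 by 35×26 → 34×26, cost 34·35·26 = 30940; cumulative 35490; ((M1(M2M3))M4): 34×26 by 26×23 → 34×23, cost 34·26·23 = 20332; cumulative 55822; (((M1(M2M3))M4)M5): 34×23 by 23×28 → 34×28, cost 34·23·28 = 21896; cumulative 77718. Total 77718.
Order Q = (M1((M2(M3M4))M5)): (M3M4): 5×26 by 26×23 → 5×23, cost 5·26·23 = 2990; (M2(M3M4)): 35×5 by 5×23 → 35×23, cost 35·5·23 = 4025; cumulative 7015; ((M2(M3M4))M5): 35×23 by 23×28 → 35×28, cost 35·23·28 = 22540; cumulative 29555; (M1((M2(M3M4))M5)): 34×35 by 35×28 → 34×28, cost 34·35·28 = 33320; cumulative 62875. Total 62875.
Difference: |77718 − 62875| = 14843.

14843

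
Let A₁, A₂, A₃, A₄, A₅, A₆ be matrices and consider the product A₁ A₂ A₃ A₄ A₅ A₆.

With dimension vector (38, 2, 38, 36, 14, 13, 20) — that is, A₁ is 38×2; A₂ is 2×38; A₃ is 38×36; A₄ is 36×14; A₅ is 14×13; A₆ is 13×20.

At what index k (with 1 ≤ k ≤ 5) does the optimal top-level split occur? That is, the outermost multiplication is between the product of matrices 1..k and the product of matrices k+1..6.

1

Adjacent pairs: A₁A₂ = 38·2·38 = 2888; A₂A₃ = 2·38·36 = 2736; A₃A₄ = 38·36·14 = 19152; A₄A₅ = 36·14·13 = 6552; A₅A₆ = 14·13·20 = 3640.
Length 3: A₁..A₃: k=1: 0+2736+38·2·36=5472; k=2: 2888+0+38·38·36=54872 → min 5472 | A₂..A₄: k=2: 0+19152+2·38·14=20216; k=3: 2736+0+2·36·14=3744 → min 3744 | A₃..A₅: k=3: 0+6552+38·36·13=24336; k=4: 19152+0+38·14·13=26068 → min 24336 | A₄..A₆: k=4: 0+3640+36·14·20=13720; k=5: 6552+0+36·13·20=15912 → min 13720.
Length 4: A₁..A₄: k=1: 0+3744+38·2·14=4808; k=2: 2888+19152+38·38·14=42256; k=3: 5472+0+38·36·14=24624 → min 4808 | A₂..A₅: k=2: 0+24336+2·38·13=25324; k=3: 2736+6552+2·36·13=10224; k=4: 3744+0+2·14·13=4108 → min 4108 | A₃..A₆: k=3: 0+13720+38·36·20=41080; k=4: 19152+3640+38·14·20=33432; k=5: 24336+0+38·13·20=34216 → min 33432.
Length 5: A₁..A₅: k=1: 0+4108+38·2·13=5096; k=2: 2888+24336+38·38·13=45996; k=3: 5472+6552+38·36·13=29808; k=4: 4808+0+38·14·13=11724 → min 5096 | A₂..A₆: k=2: 0+33432+2·38·20=34952; k=3: 2736+13720+2·36·20=17896; k=4: 3744+3640+2·14·20=7944; k=5: 4108+0+2·13·20=4628 → min 4628.
Top-level splits: k=1: (A₁..A₁)·(A₂..A₆) → 0+4628+38·2·20 = 6148; k=2: (A₁..A₂)·(A₃..A₆) → 2888+33432+38·38·20 = 65200; k=3: (A₁..A₃)·(A₄..A₆) → 5472+13720+38·36·20 = 46552; k=4: (A₁..A₄)·(A₅..A₆) → 4808+3640+38·14·20 = 19088; k=5: (A₁..A₅)·(A₆..A₆) → 5096+0+38·13·20 = 14976.
Best split is after A₁, i.e. k = 1.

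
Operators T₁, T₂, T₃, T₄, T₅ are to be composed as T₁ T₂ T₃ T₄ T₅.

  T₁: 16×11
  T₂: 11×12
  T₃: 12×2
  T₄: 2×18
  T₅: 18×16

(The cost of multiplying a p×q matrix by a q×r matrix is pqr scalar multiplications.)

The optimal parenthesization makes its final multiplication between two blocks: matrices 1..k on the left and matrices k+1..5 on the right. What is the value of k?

Adjacent pairs: T₁T₂ = 16·11·12 = 2112; T₂T₃ = 11·12·2 = 264; T₃T₄ = 12·2·18 = 432; T₄T₅ = 2·18·16 = 576.
Length 3: T₁..T₃: k=1: 0+264+16·11·2=616; k=2: 2112+0+16·12·2=2496 → min 616 | T₂..T₄: k=2: 0+432+11·12·18=2808; k=3: 264+0+11·2·18=660 → min 660 | T₃..T₅: k=3: 0+576+12·2·16=960; k=4: 432+0+12·18·16=3888 → min 960.
Length 4: T₁..T₄: k=1: 0+660+16·11·18=3828; k=2: 2112+432+16·12·18=6000; k=3: 616+0+16·2·18=1192 → min 1192 | T₂..T₅: k=2: 0+960+11·12·16=3072; k=3: 264+576+11·2·16=1192; k=4: 660+0+11·18·16=3828 → min 1192.
Top-level splits: k=1: (T₁..T₁)·(T₂..T₅) → 0+1192+16·11·16 = 4008; k=2: (T₁..T₂)·(T₃..T₅) → 2112+960+16·12·16 = 6144; k=3: (T₁..T₃)·(T₄..T₅) → 616+576+16·2·16 = 1704; k=4: (T₁..T₄)·(T₅..T₅) → 1192+0+16·18·16 = 5800.
Best split is after T₃, i.e. k = 3.

3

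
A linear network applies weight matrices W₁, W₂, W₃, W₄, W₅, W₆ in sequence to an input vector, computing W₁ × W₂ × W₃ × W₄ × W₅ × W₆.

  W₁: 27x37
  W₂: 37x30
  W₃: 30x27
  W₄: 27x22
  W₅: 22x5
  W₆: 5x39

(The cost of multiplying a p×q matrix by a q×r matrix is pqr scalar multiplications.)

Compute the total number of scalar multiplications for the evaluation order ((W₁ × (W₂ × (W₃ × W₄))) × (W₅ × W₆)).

91674

(W₃ × W₄): 30×27 by 27×22 → 30×22, cost 30·27·22 = 17820
(W₂ × (W₃ × W₄)): 37×30 by 30×22 → 37×22, cost 37·30·22 = 24420; cumulative 42240
(W₁ × (W₂ × (W₃ × W₄))): 27×37 by 37×22 → 27×22, cost 27·37·22 = 21978; cumulative 64218
(W₅ × W₆): 22×5 by 5×39 → 22×39, cost 22·5·39 = 4290
((W₁ × (W₂ × (W₃ × W₄))) × (W₅ × W₆)): 27×22 by 22×39 → 27×39, cost 27·22·39 = 23166; cumulative 91674
Total: 91674 scalar multiplications.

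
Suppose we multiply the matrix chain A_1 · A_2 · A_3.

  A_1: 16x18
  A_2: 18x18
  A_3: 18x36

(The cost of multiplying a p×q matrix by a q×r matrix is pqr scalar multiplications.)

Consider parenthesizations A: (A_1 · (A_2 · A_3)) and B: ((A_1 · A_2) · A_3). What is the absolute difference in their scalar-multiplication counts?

Order A = (A_1 · (A_2 · A_3)): (A_2 · A_3): 18×18 by 18×36 → 18×36, cost 18·18·36 = 11664; (A_1 · (A_2 · A_3)): 16×18 by 18×36 → 16×36, cost 16·18·36 = 10368; cumulative 22032. Total 22032.
Order B = ((A_1 · A_2) · A_3): (A_1 · A_2): 16×18 by 18×18 → 16×18, cost 16·18·18 = 5184; ((A_1 · A_2) · A_3): 16×18 by 18×36 → 16×36, cost 16·18·36 = 10368; cumulative 15552. Total 15552.
Difference: |22032 − 15552| = 6480.

6480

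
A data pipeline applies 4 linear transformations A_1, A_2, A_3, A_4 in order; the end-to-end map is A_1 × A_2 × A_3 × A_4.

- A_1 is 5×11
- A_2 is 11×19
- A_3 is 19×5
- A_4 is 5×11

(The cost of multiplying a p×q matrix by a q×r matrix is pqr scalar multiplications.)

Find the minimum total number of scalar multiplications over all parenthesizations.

Adjacent pairs: A_1A_2 = 5·11·19 = 1045; A_2A_3 = 11·19·5 = 1045; A_3A_4 = 19·5·11 = 1045.
Length 3: A_1..A_3: k=1: 0+1045+5·11·5=1320; k=2: 1045+0+5·19·5=1520 → min 1320 | A_2..A_4: k=2: 0+1045+11·19·11=3344; k=3: 1045+0+11·5·11=1650 → min 1650.
Length 4: A_1..A_4: k=1: 0+1650+5·11·11=2255; k=2: 1045+1045+5·19·11=3135; k=3: 1320+0+5·5·11=1595 → min 1595.
Optimal order: ((A_1 × (A_2 × A_3)) × A_4) with cost 1595.

1595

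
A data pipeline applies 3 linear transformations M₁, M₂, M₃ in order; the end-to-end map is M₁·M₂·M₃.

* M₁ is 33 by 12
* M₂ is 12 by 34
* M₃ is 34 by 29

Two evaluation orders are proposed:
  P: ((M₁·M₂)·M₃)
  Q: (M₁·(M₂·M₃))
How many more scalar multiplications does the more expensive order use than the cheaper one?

Order P = ((M₁·M₂)·M₃): (M₁·M₂): 33×12 by 12×34 → 33×34, cost 33·12·34 = 13464; ((M₁·M₂)·M₃): 33×34 by 34×29 → 33×29, cost 33·34·29 = 32538; cumulative 46002. Total 46002.
Order Q = (M₁·(M₂·M₃)): (M₂·M₃): 12×34 by 34×29 → 12×29, cost 12·34·29 = 11832; (M₁·(M₂·M₃)): 33×12 by 12×29 → 33×29, cost 33·12·29 = 11484; cumulative 23316. Total 23316.
Difference: |46002 − 23316| = 22686.

22686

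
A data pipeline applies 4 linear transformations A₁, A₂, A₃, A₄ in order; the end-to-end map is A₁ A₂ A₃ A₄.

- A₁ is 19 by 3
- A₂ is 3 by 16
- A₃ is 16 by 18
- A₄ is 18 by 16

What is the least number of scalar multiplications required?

2640

Adjacent pairs: A₁A₂ = 19·3·16 = 912; A₂A₃ = 3·16·18 = 864; A₃A₄ = 16·18·16 = 4608.
Length 3: A₁..A₃: k=1: 0+864+19·3·18=1890; k=2: 912+0+19·16·18=6384 → min 1890 | A₂..A₄: k=2: 0+4608+3·16·16=5376; k=3: 864+0+3·18·16=1728 → min 1728.
Length 4: A₁..A₄: k=1: 0+1728+19·3·16=2640; k=2: 912+4608+19·16·16=10384; k=3: 1890+0+19·18·16=7362 → min 2640.
Optimal order: (A₁ ((A₂ A₃) A₄)) with cost 2640.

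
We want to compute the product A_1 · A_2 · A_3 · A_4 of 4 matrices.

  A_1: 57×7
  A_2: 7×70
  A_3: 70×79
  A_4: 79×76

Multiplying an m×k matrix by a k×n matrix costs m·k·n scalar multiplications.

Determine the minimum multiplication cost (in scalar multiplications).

111062

Adjacent pairs: A_1A_2 = 57·7·70 = 27930; A_2A_3 = 7·70·79 = 38710; A_3A_4 = 70·79·76 = 420280.
Length 3: A_1..A_3: k=1: 0+38710+57·7·79=70231; k=2: 27930+0+57·70·79=343140 → min 70231 | A_2..A_4: k=2: 0+420280+7·70·76=457520; k=3: 38710+0+7·79·76=80738 → min 80738.
Length 4: A_1..A_4: k=1: 0+80738+57·7·76=111062; k=2: 27930+420280+57·70·76=751450; k=3: 70231+0+57·79·76=412459 → min 111062.
Optimal order: (A_1 · ((A_2 · A_3) · A_4)) with cost 111062.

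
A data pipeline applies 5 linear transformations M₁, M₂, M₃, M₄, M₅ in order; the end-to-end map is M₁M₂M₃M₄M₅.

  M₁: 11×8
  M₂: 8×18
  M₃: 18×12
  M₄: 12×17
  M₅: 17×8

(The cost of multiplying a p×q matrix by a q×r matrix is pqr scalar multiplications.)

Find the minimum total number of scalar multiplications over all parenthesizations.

4832

Adjacent pairs: M₁M₂ = 11·8·18 = 1584; M₂M₃ = 8·18·12 = 1728; M₃M₄ = 18·12·17 = 3672; M₄M₅ = 12·17·8 = 1632.
Length 3: M₁..M₃: k=1: 0+1728+11·8·12=2784; k=2: 1584+0+11·18·12=3960 → min 2784 | M₂..M₄: k=2: 0+3672+8·18·17=6120; k=3: 1728+0+8·12·17=3360 → min 3360 | M₃..M₅: k=3: 0+1632+18·12·8=3360; k=4: 3672+0+18·17·8=6120 → min 3360.
Length 4: M₁..M₄: k=1: 0+3360+11·8·17=4856; k=2: 1584+3672+11·18·17=8622; k=3: 2784+0+11·12·17=5028 → min 4856 | M₂..M₅: k=2: 0+3360+8·18·8=4512; k=3: 1728+1632+8·12·8=4128; k=4: 3360+0+8·17·8=4448 → min 4128.
Length 5: M₁..M₅: k=1: 0+4128+11·8·8=4832; k=2: 1584+3360+11·18·8=6528; k=3: 2784+1632+11·12·8=5472; k=4: 4856+0+11·17·8=6352 → min 4832.
Optimal order: (M₁((M₂M₃)(M₄M₅))) with cost 4832.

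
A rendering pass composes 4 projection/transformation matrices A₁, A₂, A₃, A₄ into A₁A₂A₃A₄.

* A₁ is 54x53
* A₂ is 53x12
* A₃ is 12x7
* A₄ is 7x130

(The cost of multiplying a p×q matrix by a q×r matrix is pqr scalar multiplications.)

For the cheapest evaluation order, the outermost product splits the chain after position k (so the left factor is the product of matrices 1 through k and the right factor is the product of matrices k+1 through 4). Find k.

Adjacent pairs: A₁A₂ = 54·53·12 = 34344; A₂A₃ = 53·12·7 = 4452; A₃A₄ = 12·7·130 = 10920.
Length 3: A₁..A₃: k=1: 0+4452+54·53·7=24486; k=2: 34344+0+54·12·7=38880 → min 24486 | A₂..A₄: k=2: 0+10920+53·12·130=93600; k=3: 4452+0+53·7·130=52682 → min 52682.
Top-level splits: k=1: (A₁..A₁)·(A₂..A₄) → 0+52682+54·53·130 = 424742; k=2: (A₁..A₂)·(A₃..A₄) → 34344+10920+54·12·130 = 129504; k=3: (A₁..A₃)·(A₄..A₄) → 24486+0+54·7·130 = 73626.
Best split is after A₃, i.e. k = 3.

3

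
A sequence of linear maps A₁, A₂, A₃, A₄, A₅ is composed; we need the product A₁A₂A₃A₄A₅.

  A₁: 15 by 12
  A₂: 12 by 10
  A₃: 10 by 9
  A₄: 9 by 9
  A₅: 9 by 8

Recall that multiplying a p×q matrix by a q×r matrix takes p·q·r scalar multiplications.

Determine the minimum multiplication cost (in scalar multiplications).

3768

Adjacent pairs: A₁A₂ = 15·12·10 = 1800; A₂A₃ = 12·10·9 = 1080; A₃A₄ = 10·9·9 = 810; A₄A₅ = 9·9·8 = 648.
Length 3: A₁..A₃: k=1: 0+1080+15·12·9=2700; k=2: 1800+0+15·10·9=3150 → min 2700 | A₂..A₄: k=2: 0+810+12·10·9=1890; k=3: 1080+0+12·9·9=2052 → min 1890 | A₃..A₅: k=3: 0+648+10·9·8=1368; k=4: 810+0+10·9·8=1530 → min 1368.
Length 4: A₁..A₄: k=1: 0+1890+15·12·9=3510; k=2: 1800+810+15·10·9=3960; k=3: 2700+0+15·9·9=3915 → min 3510 | A₂..A₅: k=2: 0+1368+12·10·8=2328; k=3: 1080+648+12·9·8=2592; k=4: 1890+0+12·9·8=2754 → min 2328.
Length 5: A₁..A₅: k=1: 0+2328+15·12·8=3768; k=2: 1800+1368+15·10·8=4368; k=3: 2700+648+15·9·8=4428; k=4: 3510+0+15·9·8=4590 → min 3768.
Optimal order: (A₁(A₂(A₃(A₄A₅)))) with cost 3768.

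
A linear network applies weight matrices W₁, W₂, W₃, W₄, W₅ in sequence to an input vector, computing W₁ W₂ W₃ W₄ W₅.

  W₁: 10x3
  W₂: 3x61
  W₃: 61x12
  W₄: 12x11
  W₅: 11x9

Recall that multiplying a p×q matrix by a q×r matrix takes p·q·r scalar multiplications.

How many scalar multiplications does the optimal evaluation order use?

3159

Adjacent pairs: W₁W₂ = 10·3·61 = 1830; W₂W₃ = 3·61·12 = 2196; W₃W₄ = 61·12·11 = 8052; W₄W₅ = 12·11·9 = 1188.
Length 3: W₁..W₃: k=1: 0+2196+10·3·12=2556; k=2: 1830+0+10·61·12=9150 → min 2556 | W₂..W₄: k=2: 0+8052+3·61·11=10065; k=3: 2196+0+3·12·11=2592 → min 2592 | W₃..W₅: k=3: 0+1188+61·12·9=7776; k=4: 8052+0+61·11·9=14091 → min 7776.
Length 4: W₁..W₄: k=1: 0+2592+10·3·11=2922; k=2: 1830+8052+10·61·11=16592; k=3: 2556+0+10·12·11=3876 → min 2922 | W₂..W₅: k=2: 0+7776+3·61·9=9423; k=3: 2196+1188+3·12·9=3708; k=4: 2592+0+3·11·9=2889 → min 2889.
Length 5: W₁..W₅: k=1: 0+2889+10·3·9=3159; k=2: 1830+7776+10·61·9=15096; k=3: 2556+1188+10·12·9=4824; k=4: 2922+0+10·11·9=3912 → min 3159.
Optimal order: (W₁ (((W₂ W₃) W₄) W₅)) with cost 3159.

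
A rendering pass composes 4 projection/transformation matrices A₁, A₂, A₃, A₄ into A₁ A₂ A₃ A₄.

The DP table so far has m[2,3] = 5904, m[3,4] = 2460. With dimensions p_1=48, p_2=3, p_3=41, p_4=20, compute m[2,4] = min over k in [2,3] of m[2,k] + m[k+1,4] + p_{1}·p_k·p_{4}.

5340

m[2,4] = min over k∈[2,3] of m[2,k]+m[k+1,4]+p_{1}·p_k·p_{4}.
k=2: 0 + 2460 + 48·3·20 = 5340; k=3: 5904 + 0 + 48·41·20 = 45264.
Minimum: 5340 at k=2.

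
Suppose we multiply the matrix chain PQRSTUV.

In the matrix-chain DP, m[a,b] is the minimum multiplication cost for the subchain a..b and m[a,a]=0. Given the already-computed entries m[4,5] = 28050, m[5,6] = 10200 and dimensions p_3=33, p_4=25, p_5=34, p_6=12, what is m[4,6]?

20100

m[4,6] = min over k∈[4,5] of m[4,k]+m[k+1,6]+p_{3}·p_k·p_{6}.
k=4: 0 + 10200 + 33·25·12 = 20100; k=5: 28050 + 0 + 33·34·12 = 41514.
Minimum: 20100 at k=4.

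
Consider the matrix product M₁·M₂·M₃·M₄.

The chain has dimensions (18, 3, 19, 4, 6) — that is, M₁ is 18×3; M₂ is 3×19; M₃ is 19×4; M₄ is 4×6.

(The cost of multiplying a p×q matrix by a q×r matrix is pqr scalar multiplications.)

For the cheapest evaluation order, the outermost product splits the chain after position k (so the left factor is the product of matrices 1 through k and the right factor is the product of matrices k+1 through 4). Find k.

1

Adjacent pairs: M₁M₂ = 18·3·19 = 1026; M₂M₃ = 3·19·4 = 228; M₃M₄ = 19·4·6 = 456.
Length 3: M₁..M₃: k=1: 0+228+18·3·4=444; k=2: 1026+0+18·19·4=2394 → min 444 | M₂..M₄: k=2: 0+456+3·19·6=798; k=3: 228+0+3·4·6=300 → min 300.
Top-level splits: k=1: (M₁..M₁)·(M₂..M₄) → 0+300+18·3·6 = 624; k=2: (M₁..M₂)·(M₃..M₄) → 1026+456+18·19·6 = 3534; k=3: (M₁..M₃)·(M₄..M₄) → 444+0+18·4·6 = 876.
Best split is after M₁, i.e. k = 1.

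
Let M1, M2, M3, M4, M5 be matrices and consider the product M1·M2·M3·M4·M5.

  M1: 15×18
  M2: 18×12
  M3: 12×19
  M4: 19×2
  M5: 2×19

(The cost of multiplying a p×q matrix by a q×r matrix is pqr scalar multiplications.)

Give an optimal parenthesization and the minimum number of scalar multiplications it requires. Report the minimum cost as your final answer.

1998

Adjacent pairs: M1M2 = 15·18·12 = 3240; M2M3 = 18·12·19 = 4104; M3M4 = 12·19·2 = 456; M4M5 = 19·2·19 = 722.
Length 3: M1..M3: k=1: 0+4104+15·18·19=9234; k=2: 3240+0+15·12·19=6660 → min 6660 | M2..M4: k=2: 0+456+18·12·2=888; k=3: 4104+0+18·19·2=4788 → min 888 | M3..M5: k=3: 0+722+12·19·19=5054; k=4: 456+0+12·2·19=912 → min 912.
Length 4: M1..M4: k=1: 0+888+15·18·2=1428; k=2: 3240+456+15·12·2=4056; k=3: 6660+0+15·19·2=7230 → min 1428 | M2..M5: k=2: 0+912+18·12·19=5016; k=3: 4104+722+18·19·19=11324; k=4: 888+0+18·2·19=1572 → min 1572.
Length 5: M1..M5: k=1: 0+1572+15·18·19=6702; k=2: 3240+912+15·12·19=7572; k=3: 6660+722+15·19·19=12797; k=4: 1428+0+15·2·19=1998 → min 1998.
Optimal parenthesization: ((M1·(M2·(M3·M4)))·M5) with cost 1998.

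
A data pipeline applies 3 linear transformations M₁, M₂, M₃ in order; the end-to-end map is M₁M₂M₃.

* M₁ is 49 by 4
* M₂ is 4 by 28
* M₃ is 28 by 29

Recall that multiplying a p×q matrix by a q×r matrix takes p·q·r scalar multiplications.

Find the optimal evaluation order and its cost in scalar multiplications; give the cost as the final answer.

8932

(M₁(M₂M₃)): cost 8932.
((M₁M₂)M₃): cost 45276.
Optimal: (M₁(M₂M₃)) with cost 8932.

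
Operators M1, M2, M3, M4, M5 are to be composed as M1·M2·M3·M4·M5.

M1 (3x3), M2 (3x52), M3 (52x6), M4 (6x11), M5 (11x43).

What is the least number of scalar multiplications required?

2607

Adjacent pairs: M1M2 = 3·3·52 = 468; M2M3 = 3·52·6 = 936; M3M4 = 52·6·11 = 3432; M4M5 = 6·11·43 = 2838.
Length 3: M1..M3: k=1: 0+936+3·3·6=990; k=2: 468+0+3·52·6=1404 → min 990 | M2..M4: k=2: 0+3432+3·52·11=5148; k=3: 936+0+3·6·11=1134 → min 1134 | M3..M5: k=3: 0+2838+52·6·43=16254; k=4: 3432+0+52·11·43=28028 → min 16254.
Length 4: M1..M4: k=1: 0+1134+3·3·11=1233; k=2: 468+3432+3·52·11=5616; k=3: 990+0+3·6·11=1188 → min 1188 | M2..M5: k=2: 0+16254+3·52·43=22962; k=3: 936+2838+3·6·43=4548; k=4: 1134+0+3·11·43=2553 → min 2553.
Length 5: M1..M5: k=1: 0+2553+3·3·43=2940; k=2: 468+16254+3·52·43=23430; k=3: 990+2838+3·6·43=4602; k=4: 1188+0+3·11·43=2607 → min 2607.
Optimal order: (((M1·(M2·M3))·M4)·M5) with cost 2607.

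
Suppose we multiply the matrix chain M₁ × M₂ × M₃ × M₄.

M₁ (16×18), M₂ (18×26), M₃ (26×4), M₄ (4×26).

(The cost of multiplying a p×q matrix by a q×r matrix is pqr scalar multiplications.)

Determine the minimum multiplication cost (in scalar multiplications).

Adjacent pairs: M₁M₂ = 16·18·26 = 7488; M₂M₃ = 18·26·4 = 1872; M₃M₄ = 26·4·26 = 2704.
Length 3: M₁..M₃: k=1: 0+1872+16·18·4=3024; k=2: 7488+0+16·26·4=9152 → min 3024 | M₂..M₄: k=2: 0+2704+18·26·26=14872; k=3: 1872+0+18·4·26=3744 → min 3744.
Length 4: M₁..M₄: k=1: 0+3744+16·18·26=11232; k=2: 7488+2704+16·26·26=21008; k=3: 3024+0+16·4·26=4688 → min 4688.
Optimal order: ((M₁ × (M₂ × M₃)) × M₄) with cost 4688.

4688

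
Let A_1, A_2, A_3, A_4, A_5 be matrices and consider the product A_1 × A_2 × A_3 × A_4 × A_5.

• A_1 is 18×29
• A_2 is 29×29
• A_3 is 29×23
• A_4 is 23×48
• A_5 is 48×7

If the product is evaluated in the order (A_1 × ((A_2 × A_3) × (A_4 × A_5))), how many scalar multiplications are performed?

35394

(A_2 × A_3): 29×29 by 29×23 → 29×23, cost 29·29·23 = 19343
(A_4 × A_5): 23×48 by 48×7 → 23×7, cost 23·48·7 = 7728
((A_2 × A_3) × (A_4 × A_5)): 29×23 by 23×7 → 29×7, cost 29·23·7 = 4669; cumulative 31740
(A_1 × ((A_2 × A_3) × (A_4 × A_5))): 18×29 by 29×7 → 18×7, cost 18·29·7 = 3654; cumulative 35394
Total: 35394 scalar multiplications.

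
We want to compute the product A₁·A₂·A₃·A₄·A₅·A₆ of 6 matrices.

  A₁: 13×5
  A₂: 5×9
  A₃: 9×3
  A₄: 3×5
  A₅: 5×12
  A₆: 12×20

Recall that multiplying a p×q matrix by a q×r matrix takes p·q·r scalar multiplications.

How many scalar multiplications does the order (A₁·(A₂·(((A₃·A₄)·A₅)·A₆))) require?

5035

(A₃·A₄): 9×3 by 3×5 → 9×5, cost 9·3·5 = 135
((A₃·A₄)·A₅): 9×5 by 5×12 → 9×12, cost 9·5·12 = 540; cumulative 675
(((A₃·A₄)·A₅)·A₆): 9×12 by 12×20 → 9×20, cost 9·12·20 = 2160; cumulative 2835
(A₂·(((A₃·A₄)·A₅)·A₆)): 5×9 by 9×20 → 5×20, cost 5·9·20 = 900; cumulative 3735
(A₁·(A₂·(((A₃·A₄)·A₅)·A₆))): 13×5 by 5×20 → 13×20, cost 13·5·20 = 1300; cumulative 5035
Total: 5035 scalar multiplications.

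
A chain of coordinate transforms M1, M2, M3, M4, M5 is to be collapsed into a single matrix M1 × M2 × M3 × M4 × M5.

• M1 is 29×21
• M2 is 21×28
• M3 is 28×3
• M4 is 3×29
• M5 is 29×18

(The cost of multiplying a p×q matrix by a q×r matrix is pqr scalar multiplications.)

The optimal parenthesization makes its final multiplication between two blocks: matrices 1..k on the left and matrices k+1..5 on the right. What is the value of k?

3

Adjacent pairs: M1M2 = 29·21·28 = 17052; M2M3 = 21·28·3 = 1764; M3M4 = 28·3·29 = 2436; M4M5 = 3·29·18 = 1566.
Length 3: M1..M3: k=1: 0+1764+29·21·3=3591; k=2: 17052+0+29·28·3=19488 → min 3591 | M2..M4: k=2: 0+2436+21·28·29=19488; k=3: 1764+0+21·3·29=3591 → min 3591 | M3..M5: k=3: 0+1566+28·3·18=3078; k=4: 2436+0+28·29·18=17052 → min 3078.
Length 4: M1..M4: k=1: 0+3591+29·21·29=21252; k=2: 17052+2436+29·28·29=43036; k=3: 3591+0+29·3·29=6114 → min 6114 | M2..M5: k=2: 0+3078+21·28·18=13662; k=3: 1764+1566+21·3·18=4464; k=4: 3591+0+21·29·18=14553 → min 4464.
Top-level splits: k=1: (M1..M1)·(M2..M5) → 0+4464+29·21·18 = 15426; k=2: (M1..M2)·(M3..M5) → 17052+3078+29·28·18 = 34746; k=3: (M1..M3)·(M4..M5) → 3591+1566+29·3·18 = 6723; k=4: (M1..M4)·(M5..M5) → 6114+0+29·29·18 = 21252.
Best split is after M3, i.e. k = 3.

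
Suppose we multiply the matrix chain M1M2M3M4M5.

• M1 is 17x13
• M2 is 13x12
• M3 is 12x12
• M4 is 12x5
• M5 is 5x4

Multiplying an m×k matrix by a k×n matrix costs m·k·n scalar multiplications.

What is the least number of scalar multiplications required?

2324

Adjacent pairs: M1M2 = 17·13·12 = 2652; M2M3 = 13·12·12 = 1872; M3M4 = 12·12·5 = 720; M4M5 = 12·5·4 = 240.
Length 3: M1..M3: k=1: 0+1872+17·13·12=4524; k=2: 2652+0+17·12·12=5100 → min 4524 | M2..M4: k=2: 0+720+13·12·5=1500; k=3: 1872+0+13·12·5=2652 → min 1500 | M3..M5: k=3: 0+240+12·12·4=816; k=4: 720+0+12·5·4=960 → min 816.
Length 4: M1..M4: k=1: 0+1500+17·13·5=2605; k=2: 2652+720+17·12·5=4392; k=3: 4524+0+17·12·5=5544 → min 2605 | M2..M5: k=2: 0+816+13·12·4=1440; k=3: 1872+240+13·12·4=2736; k=4: 1500+0+13·5·4=1760 → min 1440.
Length 5: M1..M5: k=1: 0+1440+17·13·4=2324; k=2: 2652+816+17·12·4=4284; k=3: 4524+240+17·12·4=5580; k=4: 2605+0+17·5·4=2945 → min 2324.
Optimal order: (M1(M2(M3(M4M5)))) with cost 2324.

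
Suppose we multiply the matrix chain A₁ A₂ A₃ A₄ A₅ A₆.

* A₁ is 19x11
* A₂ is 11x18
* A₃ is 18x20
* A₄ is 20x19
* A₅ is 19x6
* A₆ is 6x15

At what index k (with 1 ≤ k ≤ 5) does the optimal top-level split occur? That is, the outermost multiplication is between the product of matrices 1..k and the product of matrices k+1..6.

5

Adjacent pairs: A₁A₂ = 19·11·18 = 3762; A₂A₃ = 11·18·20 = 3960; A₃A₄ = 18·20·19 = 6840; A₄A₅ = 20·19·6 = 2280; A₅A₆ = 19·6·15 = 1710.
Length 3: A₁..A₃: k=1: 0+3960+19·11·20=8140; k=2: 3762+0+19·18·20=10602 → min 8140 | A₂..A₄: k=2: 0+6840+11·18·19=10602; k=3: 3960+0+11·20·19=8140 → min 8140 | A₃..A₅: k=3: 0+2280+18·20·6=4440; k=4: 6840+0+18·19·6=8892 → min 4440 | A₄..A₆: k=4: 0+1710+20·19·15=7410; k=5: 2280+0+20·6·15=4080 → min 4080.
Length 4: A₁..A₄: k=1: 0+8140+19·11·19=12111; k=2: 3762+6840+19·18·19=17100; k=3: 8140+0+19·20·19=15360 → min 12111 | A₂..A₅: k=2: 0+4440+11·18·6=5628; k=3: 3960+2280+11·20·6=7560; k=4: 8140+0+11·19·6=9394 → min 5628 | A₃..A₆: k=3: 0+4080+18·20·15=9480; k=4: 6840+1710+18·19·15=13680; k=5: 4440+0+18·6·15=6060 → min 6060.
Length 5: A₁..A₅: k=1: 0+5628+19·11·6=6882; k=2: 3762+4440+19·18·6=10254; k=3: 8140+2280+19·20·6=12700; k=4: 12111+0+19·19·6=14277 → min 6882 | A₂..A₆: k=2: 0+6060+11·18·15=9030; k=3: 3960+4080+11·20·15=11340; k=4: 8140+1710+11·19·15=12985; k=5: 5628+0+11·6·15=6618 → min 6618.
Top-level splits: k=1: (A₁..A₁)·(A₂..A₆) → 0+6618+19·11·15 = 9753; k=2: (A₁..A₂)·(A₃..A₆) → 3762+6060+19·18·15 = 14952; k=3: (A₁..A₃)·(A₄..A₆) → 8140+4080+19·20·15 = 17920; k=4: (A₁..A₄)·(A₅..A₆) → 12111+1710+19·19·15 = 19236; k=5: (A₁..A₅)·(A₆..A₆) → 6882+0+19·6·15 = 8592.
Best split is after A₅, i.e. k = 5.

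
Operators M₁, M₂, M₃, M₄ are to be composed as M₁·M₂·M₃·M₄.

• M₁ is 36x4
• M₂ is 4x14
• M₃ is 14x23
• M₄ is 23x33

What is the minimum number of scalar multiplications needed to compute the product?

Adjacent pairs: M₁M₂ = 36·4·14 = 2016; M₂M₃ = 4·14·23 = 1288; M₃M₄ = 14·23·33 = 10626.
Length 3: M₁..M₃: k=1: 0+1288+36·4·23=4600; k=2: 2016+0+36·14·23=13608 → min 4600 | M₂..M₄: k=2: 0+10626+4·14·33=12474; k=3: 1288+0+4·23·33=4324 → min 4324.
Length 4: M₁..M₄: k=1: 0+4324+36·4·33=9076; k=2: 2016+10626+36·14·33=29274; k=3: 4600+0+36·23·33=31924 → min 9076.
Optimal order: (M₁·((M₂·M₃)·M₄)) with cost 9076.

9076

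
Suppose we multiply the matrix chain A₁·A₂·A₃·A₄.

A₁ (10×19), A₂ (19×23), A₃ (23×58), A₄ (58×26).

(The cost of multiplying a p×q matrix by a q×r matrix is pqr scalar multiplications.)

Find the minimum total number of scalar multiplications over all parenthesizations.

32790

Adjacent pairs: A₁A₂ = 10·19·23 = 4370; A₂A₃ = 19·23·58 = 25346; A₃A₄ = 23·58·26 = 34684.
Length 3: A₁..A₃: k=1: 0+25346+10·19·58=36366; k=2: 4370+0+10·23·58=17710 → min 17710 | A₂..A₄: k=2: 0+34684+19·23·26=46046; k=3: 25346+0+19·58·26=53998 → min 46046.
Length 4: A₁..A₄: k=1: 0+46046+10·19·26=50986; k=2: 4370+34684+10·23·26=45034; k=3: 17710+0+10·58·26=32790 → min 32790.
Optimal order: (((A₁·A₂)·A₃)·A₄) with cost 32790.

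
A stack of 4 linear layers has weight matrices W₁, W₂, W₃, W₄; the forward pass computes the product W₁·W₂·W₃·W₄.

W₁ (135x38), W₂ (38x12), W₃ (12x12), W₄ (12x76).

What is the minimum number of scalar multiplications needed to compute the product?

190152

Adjacent pairs: W₁W₂ = 135·38·12 = 61560; W₂W₃ = 38·12·12 = 5472; W₃W₄ = 12·12·76 = 10944.
Length 3: W₁..W₃: k=1: 0+5472+135·38·12=67032; k=2: 61560+0+135·12·12=81000 → min 67032 | W₂..W₄: k=2: 0+10944+38·12·76=45600; k=3: 5472+0+38·12·76=40128 → min 40128.
Length 4: W₁..W₄: k=1: 0+40128+135·38·76=430008; k=2: 61560+10944+135·12·76=195624; k=3: 67032+0+135·12·76=190152 → min 190152.
Optimal order: ((W₁·(W₂·W₃))·W₄) with cost 190152.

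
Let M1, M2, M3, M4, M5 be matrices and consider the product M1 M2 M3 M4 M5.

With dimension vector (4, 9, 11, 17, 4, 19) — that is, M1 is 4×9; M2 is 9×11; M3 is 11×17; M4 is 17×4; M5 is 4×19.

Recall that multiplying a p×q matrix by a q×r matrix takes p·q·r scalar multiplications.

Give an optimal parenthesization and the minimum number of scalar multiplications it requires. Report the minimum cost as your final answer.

1592

Adjacent pairs: M1M2 = 4·9·11 = 396; M2M3 = 9·11·17 = 1683; M3M4 = 11·17·4 = 748; M4M5 = 17·4·19 = 1292.
Length 3: M1..M3: k=1: 0+1683+4·9·17=2295; k=2: 396+0+4·11·17=1144 → min 1144 | M2..M4: k=2: 0+748+9·11·4=1144; k=3: 1683+0+9·17·4=2295 → min 1144 | M3..M5: k=3: 0+1292+11·17·19=4845; k=4: 748+0+11·4·19=1584 → min 1584.
Length 4: M1..M4: k=1: 0+1144+4·9·4=1288; k=2: 396+748+4·11·4=1320; k=3: 1144+0+4·17·4=1416 → min 1288 | M2..M5: k=2: 0+1584+9·11·19=3465; k=3: 1683+1292+9·17·19=5882; k=4: 1144+0+9·4·19=1828 → min 1828.
Length 5: M1..M5: k=1: 0+1828+4·9·19=2512; k=2: 396+1584+4·11·19=2816; k=3: 1144+1292+4·17·19=3728; k=4: 1288+0+4·4·19=1592 → min 1592.
Optimal parenthesization: ((M1 (M2 (M3 M4))) M5) with cost 1592.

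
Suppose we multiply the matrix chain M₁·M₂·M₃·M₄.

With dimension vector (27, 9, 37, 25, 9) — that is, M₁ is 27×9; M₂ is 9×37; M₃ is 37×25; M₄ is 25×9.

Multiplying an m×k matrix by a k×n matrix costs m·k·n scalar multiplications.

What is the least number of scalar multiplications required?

Adjacent pairs: M₁M₂ = 27·9·37 = 8991; M₂M₃ = 9·37·25 = 8325; M₃M₄ = 37·25·9 = 8325.
Length 3: M₁..M₃: k=1: 0+8325+27·9·25=14400; k=2: 8991+0+27·37·25=33966 → min 14400 | M₂..M₄: k=2: 0+8325+9·37·9=11322; k=3: 8325+0+9·25·9=10350 → min 10350.
Length 4: M₁..M₄: k=1: 0+10350+27·9·9=12537; k=2: 8991+8325+27·37·9=26307; k=3: 14400+0+27·25·9=20475 → min 12537.
Optimal order: (M₁·((M₂·M₃)·M₄)) with cost 12537.

12537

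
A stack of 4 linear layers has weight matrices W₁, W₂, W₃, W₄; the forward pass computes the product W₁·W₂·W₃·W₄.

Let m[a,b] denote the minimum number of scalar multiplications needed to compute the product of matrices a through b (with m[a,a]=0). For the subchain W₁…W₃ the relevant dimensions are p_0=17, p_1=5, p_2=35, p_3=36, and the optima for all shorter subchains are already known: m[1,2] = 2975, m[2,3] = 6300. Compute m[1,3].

m[1,3] = min over k∈[1,2] of m[1,k]+m[k+1,3]+p_{0}·p_k·p_{3}.
k=1: 0 + 6300 + 17·5·36 = 9360; k=2: 2975 + 0 + 17·35·36 = 24395.
Minimum: 9360 at k=1.

9360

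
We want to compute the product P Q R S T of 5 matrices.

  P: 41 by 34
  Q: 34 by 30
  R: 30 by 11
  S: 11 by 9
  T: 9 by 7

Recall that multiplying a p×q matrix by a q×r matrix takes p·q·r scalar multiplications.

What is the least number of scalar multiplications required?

19901

Adjacent pairs: PQ = 41·34·30 = 41820; QR = 34·30·11 = 11220; RS = 30·11·9 = 2970; ST = 11·9·7 = 693.
Length 3: P..R: k=1: 0+11220+41·34·11=26554; k=2: 41820+0+41·30·11=55350 → min 26554 | Q..S: k=2: 0+2970+34·30·9=12150; k=3: 11220+0+34·11·9=14586 → min 12150 | R..T: k=3: 0+693+30·11·7=3003; k=4: 2970+0+30·9·7=4860 → min 3003.
Length 4: P..S: k=1: 0+12150+41·34·9=24696; k=2: 41820+2970+41·30·9=55860; k=3: 26554+0+41·11·9=30613 → min 24696 | Q..T: k=2: 0+3003+34·30·7=10143; k=3: 11220+693+34·11·7=14531; k=4: 12150+0+34·9·7=14292 → min 10143.
Length 5: P..T: k=1: 0+10143+41·34·7=19901; k=2: 41820+3003+41·30·7=53433; k=3: 26554+693+41·11·7=30404; k=4: 24696+0+41·9·7=27279 → min 19901.
Optimal order: (P (Q (R (S T)))) with cost 19901.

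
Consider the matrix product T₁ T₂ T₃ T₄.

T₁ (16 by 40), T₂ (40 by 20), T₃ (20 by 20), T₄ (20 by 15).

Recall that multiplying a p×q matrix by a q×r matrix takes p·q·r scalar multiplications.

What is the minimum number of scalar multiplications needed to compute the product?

Adjacent pairs: T₁T₂ = 16·40·20 = 12800; T₂T₃ = 40·20·20 = 16000; T₃T₄ = 20·20·15 = 6000.
Length 3: T₁..T₃: k=1: 0+16000+16·40·20=28800; k=2: 12800+0+16·20·20=19200 → min 19200 | T₂..T₄: k=2: 0+6000+40·20·15=18000; k=3: 16000+0+40·20·15=28000 → min 18000.
Length 4: T₁..T₄: k=1: 0+18000+16·40·15=27600; k=2: 12800+6000+16·20·15=23600; k=3: 19200+0+16·20·15=24000 → min 23600.
Optimal order: ((T₁ T₂) (T₃ T₄)) with cost 23600.

23600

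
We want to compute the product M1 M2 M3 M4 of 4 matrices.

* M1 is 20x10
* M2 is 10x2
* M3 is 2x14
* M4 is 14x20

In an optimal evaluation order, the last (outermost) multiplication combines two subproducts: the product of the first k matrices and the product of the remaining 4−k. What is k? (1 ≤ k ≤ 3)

2

Adjacent pairs: M1M2 = 20·10·2 = 400; M2M3 = 10·2·14 = 280; M3M4 = 2·14·20 = 560.
Length 3: M1..M3: k=1: 0+280+20·10·14=3080; k=2: 400+0+20·2·14=960 → min 960 | M2..M4: k=2: 0+560+10·2·20=960; k=3: 280+0+10·14·20=3080 → min 960.
Top-level splits: k=1: (M1..M1)·(M2..M4) → 0+960+20·10·20 = 4960; k=2: (M1..M2)·(M3..M4) → 400+560+20·2·20 = 1760; k=3: (M1..M3)·(M4..M4) → 960+0+20·14·20 = 6560.
Best split is after M2, i.e. k = 2.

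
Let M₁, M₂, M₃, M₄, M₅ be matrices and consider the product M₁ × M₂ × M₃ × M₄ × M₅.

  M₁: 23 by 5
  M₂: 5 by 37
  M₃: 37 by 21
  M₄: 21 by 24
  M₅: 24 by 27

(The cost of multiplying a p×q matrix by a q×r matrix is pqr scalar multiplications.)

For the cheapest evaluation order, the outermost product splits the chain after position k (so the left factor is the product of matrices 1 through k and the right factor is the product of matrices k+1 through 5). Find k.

1

Adjacent pairs: M₁M₂ = 23·5·37 = 4255; M₂M₃ = 5·37·21 = 3885; M₃M₄ = 37·21·24 = 18648; M₄M₅ = 21·24·27 = 13608.
Length 3: M₁..M₃: k=1: 0+3885+23·5·21=6300; k=2: 4255+0+23·37·21=22126 → min 6300 | M₂..M₄: k=2: 0+18648+5·37·24=23088; k=3: 3885+0+5·21·24=6405 → min 6405 | M₃..M₅: k=3: 0+13608+37·21·27=34587; k=4: 18648+0+37·24·27=42624 → min 34587.
Length 4: M₁..M₄: k=1: 0+6405+23·5·24=9165; k=2: 4255+18648+23·37·24=43327; k=3: 6300+0+23·21·24=17892 → min 9165 | M₂..M₅: k=2: 0+34587+5·37·27=39582; k=3: 3885+13608+5·21·27=20328; k=4: 6405+0+5·24·27=9645 → min 9645.
Top-level splits: k=1: (M₁..M₁)·(M₂..M₅) → 0+9645+23·5·27 = 12750; k=2: (M₁..M₂)·(M₃..M₅) → 4255+34587+23·37·27 = 61819; k=3: (M₁..M₃)·(M₄..M₅) → 6300+13608+23·21·27 = 32949; k=4: (M₁..M₄)·(M₅..M₅) → 9165+0+23·24·27 = 24069.
Best split is after M₁, i.e. k = 1.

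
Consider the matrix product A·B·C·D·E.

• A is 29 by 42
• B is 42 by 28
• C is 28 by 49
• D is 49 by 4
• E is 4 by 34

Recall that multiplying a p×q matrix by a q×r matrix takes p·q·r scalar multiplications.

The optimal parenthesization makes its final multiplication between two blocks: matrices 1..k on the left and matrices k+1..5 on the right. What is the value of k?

4

Adjacent pairs: AB = 29·42·28 = 34104; BC = 42·28·49 = 57624; CD = 28·49·4 = 5488; DE = 49·4·34 = 6664.
Length 3: A..C: k=1: 0+57624+29·42·49=117306; k=2: 34104+0+29·28·49=73892 → min 73892 | B..D: k=2: 0+5488+42·28·4=10192; k=3: 57624+0+42·49·4=65856 → min 10192 | C..E: k=3: 0+6664+28·49·34=53312; k=4: 5488+0+28·4·34=9296 → min 9296.
Length 4: A..D: k=1: 0+10192+29·42·4=15064; k=2: 34104+5488+29·28·4=42840; k=3: 73892+0+29·49·4=79576 → min 15064 | B..E: k=2: 0+9296+42·28·34=49280; k=3: 57624+6664+42·49·34=134260; k=4: 10192+0+42·4·34=15904 → min 15904.
Top-level splits: k=1: (A..A)·(B..E) → 0+15904+29·42·34 = 57316; k=2: (A..B)·(C..E) → 34104+9296+29·28·34 = 71008; k=3: (A..C)·(D..E) → 73892+6664+29·49·34 = 128870; k=4: (A..D)·(E..E) → 15064+0+29·4·34 = 19008.
Best split is after D, i.e. k = 4.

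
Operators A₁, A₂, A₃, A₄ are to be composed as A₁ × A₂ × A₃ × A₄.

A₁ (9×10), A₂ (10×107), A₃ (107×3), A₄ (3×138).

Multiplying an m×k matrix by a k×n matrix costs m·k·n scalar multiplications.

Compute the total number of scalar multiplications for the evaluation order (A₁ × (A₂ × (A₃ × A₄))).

204378

(A₃ × A₄): 107×3 by 3×138 → 107×138, cost 107·3·138 = 44298
(A₂ × (A₃ × A₄)): 10×107 by 107×138 → 10×138, cost 10·107·138 = 147660; cumulative 191958
(A₁ × (A₂ × (A₃ × A₄))): 9×10 by 10×138 → 9×138, cost 9·10·138 = 12420; cumulative 204378
Total: 204378 scalar multiplications.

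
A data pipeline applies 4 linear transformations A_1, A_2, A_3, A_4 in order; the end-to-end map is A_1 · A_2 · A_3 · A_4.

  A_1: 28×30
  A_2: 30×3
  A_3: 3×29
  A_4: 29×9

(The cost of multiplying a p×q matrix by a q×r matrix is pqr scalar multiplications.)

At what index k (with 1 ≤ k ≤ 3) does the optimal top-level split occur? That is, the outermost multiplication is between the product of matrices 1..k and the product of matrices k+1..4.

Adjacent pairs: A_1A_2 = 28·30·3 = 2520; A_2A_3 = 30·3·29 = 2610; A_3A_4 = 3·29·9 = 783.
Length 3: A_1..A_3: k=1: 0+2610+28·30·29=26970; k=2: 2520+0+28·3·29=4956 → min 4956 | A_2..A_4: k=2: 0+783+30·3·9=1593; k=3: 2610+0+30·29·9=10440 → min 1593.
Top-level splits: k=1: (A_1..A_1)·(A_2..A_4) → 0+1593+28·30·9 = 9153; k=2: (A_1..A_2)·(A_3..A_4) → 2520+783+28·3·9 = 4059; k=3: (A_1..A_3)·(A_4..A_4) → 4956+0+28·29·9 = 12264.
Best split is after A_2, i.e. k = 2.

2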